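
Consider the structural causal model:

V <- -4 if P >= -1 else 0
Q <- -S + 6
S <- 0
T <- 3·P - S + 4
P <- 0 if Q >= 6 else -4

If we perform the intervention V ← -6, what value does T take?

Intervening sets V = -6 and removes its equation (V <- -4 if P >= -1 else 0).
No directed path runs from V to T, so T keeps its natural value.
Q = -S + 6  [with S=0]  = 6
P = 0 if Q >= 6 else -4  [with Q=6]  = 0
T = 3·P - S + 4  [with P=0, S=0]  = 4

4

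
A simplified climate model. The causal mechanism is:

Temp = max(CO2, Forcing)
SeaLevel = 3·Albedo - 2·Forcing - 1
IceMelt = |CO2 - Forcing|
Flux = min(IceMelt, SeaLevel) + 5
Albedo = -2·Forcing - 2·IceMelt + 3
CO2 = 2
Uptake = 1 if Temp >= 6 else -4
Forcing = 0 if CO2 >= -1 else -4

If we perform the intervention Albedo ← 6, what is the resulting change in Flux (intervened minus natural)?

6

Under do(Albedo=6), the mechanism Albedo = -2·Forcing - 2·IceMelt + 3 is discarded; Albedo is fixed at 6.
Forcing = 0 if CO2 >= -1 else -4  [with CO2=2]  = 0
IceMelt = |CO2 - Forcing|  [with CO2=2, Forcing=0]  = 2
SeaLevel = 3·Albedo - 2·Forcing - 1  [with Albedo=6, Forcing=0]  = 17
Flux = min(IceMelt, SeaLevel) + 5  [with IceMelt=2, SeaLevel=17]  = 7
Without intervention: Forcing = 0 if CO2 >= -1 else -4  [with CO2=2]  = 0; IceMelt = |CO2 - Forcing|  [with CO2=2, Forcing=0]  = 2; Albedo = -2·Forcing - 2·IceMelt + 3  [with Forcing=0, IceMelt=2]  = -1; SeaLevel = 3·Albedo - 2·Forcing - 1  [with Albedo=-1, Forcing=0]  = -4; Flux = min(IceMelt, SeaLevel) + 5  [with IceMelt=2, SeaLevel=-4]  = 1.
Change = 7 − 1 = 6.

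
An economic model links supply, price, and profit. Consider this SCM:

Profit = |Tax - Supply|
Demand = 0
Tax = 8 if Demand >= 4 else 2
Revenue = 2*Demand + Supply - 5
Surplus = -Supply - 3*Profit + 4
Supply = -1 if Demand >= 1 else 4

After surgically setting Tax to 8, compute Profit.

4

Intervening sets Tax = 8 and removes its equation (Tax = 8 if Demand >= 4 else 2).
Supply = -1 if Demand >= 1 else 4  [with Demand=0]  = 4
Profit = |Tax - Supply|  [with Tax=8, Supply=4]  = 4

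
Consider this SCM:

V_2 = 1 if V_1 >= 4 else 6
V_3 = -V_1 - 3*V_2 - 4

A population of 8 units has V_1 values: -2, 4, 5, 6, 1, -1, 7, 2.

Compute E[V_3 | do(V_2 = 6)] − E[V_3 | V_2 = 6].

-2.75

Under do(V_2=6), V_2's equation is replaced by V_2=6 for every unit. Per-unit V_3: -20, -26, -27, -28, -23, -21, -29, -24. Mean = -24.75.
E[V_3|V_2=6] averages over only the 4 units with V_2=6 (V_1 = -2, 1, -1, 2): V_3 = -20, -23, -21, -24, mean -22.
Difference = -24.75 − (-22) = -2.75.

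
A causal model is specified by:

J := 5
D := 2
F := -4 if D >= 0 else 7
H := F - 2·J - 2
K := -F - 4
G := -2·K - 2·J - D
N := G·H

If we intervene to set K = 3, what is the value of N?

288

Under do(K=3), the mechanism K := -F - 4 is discarded; K is fixed at 3.
F = -4 if D >= 0 else 7  [with D=2]  = -4
H = F - 2·J - 2  [with F=-4, J=5]  = -16
G = -2·K - 2·J - D  [with K=3, J=5, D=2]  = -18
N = G·H  [with G=-18, H=-16]  = 288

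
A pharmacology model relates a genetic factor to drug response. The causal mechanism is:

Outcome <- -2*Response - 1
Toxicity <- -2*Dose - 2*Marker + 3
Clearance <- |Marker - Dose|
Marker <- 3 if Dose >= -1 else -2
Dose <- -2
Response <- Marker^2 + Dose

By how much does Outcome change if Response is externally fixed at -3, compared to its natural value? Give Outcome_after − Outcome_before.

10

The intervention breaks the incoming arrows to Response: Response <- Marker^2 + Dose no longer applies, and Response = -3.
Outcome = -2*Response - 1  [with Response=-3]  = 5
Without intervention: Marker = 3 if Dose >= -1 else -2  [with Dose=-2]  = -2; Response = Marker^2 + Dose  [with Marker=-2, Dose=-2]  = 2; Outcome = -2*Response - 1  [with Response=2]  = -5.
Change = 5 − (-5) = 10.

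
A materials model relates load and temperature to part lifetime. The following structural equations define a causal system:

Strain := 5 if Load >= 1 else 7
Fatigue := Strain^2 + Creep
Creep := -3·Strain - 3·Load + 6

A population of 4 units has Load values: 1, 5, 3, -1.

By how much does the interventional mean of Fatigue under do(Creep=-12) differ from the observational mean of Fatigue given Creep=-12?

The intervention sets Creep=-12 in all 4 units regardless of Load. Recomputing Fatigue per unit gives 13, 13, 13, 37; average 19.
E[Fatigue|Creep=-12] averages over only the 2 units with Creep=-12 (Load = 1, -1): Fatigue = 13, 37, mean 25.
Difference = 19 − 25 = -6.

-6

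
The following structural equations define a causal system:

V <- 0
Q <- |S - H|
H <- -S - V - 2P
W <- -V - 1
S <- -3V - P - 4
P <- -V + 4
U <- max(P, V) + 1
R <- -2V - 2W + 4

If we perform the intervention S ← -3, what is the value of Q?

2

The intervention breaks the incoming arrows to S: S <- -3V - P - 4 no longer applies, and S = -3.
P = -V + 4  [with V=0]  = 4
H = -S - V - 2P  [with S=-3, V=0, P=4]  = -5
Q = |S - H|  [with S=-3, H=-5]  = 2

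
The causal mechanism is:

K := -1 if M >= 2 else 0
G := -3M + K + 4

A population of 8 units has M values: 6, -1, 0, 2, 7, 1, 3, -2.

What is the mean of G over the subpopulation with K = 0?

5.5

Observing K=0 restricts to units where K's equation naturally yields 0: M ∈ {-1, 0, 1, -2}. In that subpopulation G = 7, 4, 1, 10, mean 5.5.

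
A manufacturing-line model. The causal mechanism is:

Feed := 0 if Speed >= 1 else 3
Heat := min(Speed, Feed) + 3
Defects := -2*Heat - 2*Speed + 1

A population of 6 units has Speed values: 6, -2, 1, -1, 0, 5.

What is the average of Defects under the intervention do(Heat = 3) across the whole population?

Under do(Heat=3), Heat's equation is replaced by Heat=3 for every unit. Per-unit Defects: -17, -1, -7, -3, -5, -15. Mean = -8.

-8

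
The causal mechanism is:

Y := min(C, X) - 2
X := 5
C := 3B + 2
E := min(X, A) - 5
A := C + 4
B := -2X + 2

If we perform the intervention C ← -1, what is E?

-2

do(C=-1) replaces the equation C := 3B + 2 with the constant C = -1.
A = C + 4  [with C=-1]  = 3
E = min(X, A) - 5  [with X=5, A=3]  = -2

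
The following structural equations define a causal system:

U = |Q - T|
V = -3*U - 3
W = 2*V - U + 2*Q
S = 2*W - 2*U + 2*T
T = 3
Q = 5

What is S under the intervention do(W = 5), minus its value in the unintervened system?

30

The intervention breaks the incoming arrows to W: W = 2*V - U + 2*Q no longer applies, and W = 5.
U = |Q - T|  [with Q=5, T=3]  = 2
S = 2*W - 2*U + 2*T  [with W=5, U=2, T=3]  = 12
Without intervention: U = |Q - T|  [with Q=5, T=3]  = 2; V = -3*U - 3  [with U=2]  = -9; W = 2*V - U + 2*Q  [with V=-9, U=2, Q=5]  = -10; S = 2*W - 2*U + 2*T  [with W=-10, U=2, T=3]  = -18.
Change = 12 − (-18) = 30.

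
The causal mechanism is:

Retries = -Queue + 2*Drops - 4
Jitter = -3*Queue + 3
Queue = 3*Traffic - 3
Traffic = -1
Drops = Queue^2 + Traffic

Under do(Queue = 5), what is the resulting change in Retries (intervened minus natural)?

Under do(Queue=5), the mechanism Queue = 3*Traffic - 3 is discarded; Queue is fixed at 5.
Drops = Queue^2 + Traffic  [with Queue=5, Traffic=-1]  = 24
Retries = -Queue + 2*Drops - 4  [with Queue=5, Drops=24]  = 39
Without intervention: Queue = 3*Traffic - 3  [with Traffic=-1]  = -6; Drops = Queue^2 + Traffic  [with Queue=-6, Traffic=-1]  = 35; Retries = -Queue + 2*Drops - 4  [with Queue=-6, Drops=35]  = 72.
Change = 39 − 72 = -33.

-33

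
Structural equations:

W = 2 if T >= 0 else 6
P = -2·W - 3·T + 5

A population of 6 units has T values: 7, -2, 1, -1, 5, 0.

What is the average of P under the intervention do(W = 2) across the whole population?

Under do(W=2), W's equation is replaced by W=2 for every unit. Per-unit P: -20, 7, -2, 4, -14, 1. Mean = -4.

-4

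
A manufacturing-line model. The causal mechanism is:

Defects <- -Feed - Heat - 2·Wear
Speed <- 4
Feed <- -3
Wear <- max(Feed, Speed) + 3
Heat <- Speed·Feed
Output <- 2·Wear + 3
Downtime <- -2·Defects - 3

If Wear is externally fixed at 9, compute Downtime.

3

The intervention breaks the incoming arrows to Wear: Wear <- max(Feed, Speed) + 3 no longer applies, and Wear = 9.
Heat = Speed·Feed  [with Speed=4, Feed=-3]  = -12
Defects = -Feed - Heat - 2·Wear  [with Feed=-3, Heat=-12, Wear=9]  = -3
Downtime = -2·Defects - 3  [with Defects=-3]  = 3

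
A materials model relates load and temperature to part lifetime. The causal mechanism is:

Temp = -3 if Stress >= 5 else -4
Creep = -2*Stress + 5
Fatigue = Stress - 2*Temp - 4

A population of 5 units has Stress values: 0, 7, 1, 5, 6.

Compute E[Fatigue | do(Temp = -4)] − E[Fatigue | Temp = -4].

Every unit gets Temp=-4 under the intervention. Fatigue values become 4, 11, 5, 9, 10; E[Fatigue|do(Temp=-4)] = 7.8.
E[Fatigue|Temp=-4] averages over only the 2 units with Temp=-4 (Stress = 0, 1): Fatigue = 4, 5, mean 4.5.
Difference = 7.8 − 4.5 = 3.3.

3.3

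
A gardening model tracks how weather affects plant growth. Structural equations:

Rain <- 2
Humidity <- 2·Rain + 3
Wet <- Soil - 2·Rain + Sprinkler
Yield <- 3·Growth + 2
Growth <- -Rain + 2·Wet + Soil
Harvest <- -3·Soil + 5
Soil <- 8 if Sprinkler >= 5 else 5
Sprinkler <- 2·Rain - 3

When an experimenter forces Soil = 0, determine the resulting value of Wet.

-3

The intervention breaks the incoming arrows to Soil: Soil <- 8 if Sprinkler >= 5 else 5 no longer applies, and Soil = 0.
Sprinkler = 2·Rain - 3  [with Rain=2]  = 1
Wet = Soil - 2·Rain + Sprinkler  [with Soil=0, Rain=2, Sprinkler=1]  = -3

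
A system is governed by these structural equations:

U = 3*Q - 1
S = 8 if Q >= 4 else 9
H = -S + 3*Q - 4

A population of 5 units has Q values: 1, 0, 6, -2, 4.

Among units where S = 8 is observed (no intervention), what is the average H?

Observing S=8 restricts to units where S's equation naturally yields 8: Q ∈ {6, 4}. In that subpopulation H = 6, 0, mean 3.

3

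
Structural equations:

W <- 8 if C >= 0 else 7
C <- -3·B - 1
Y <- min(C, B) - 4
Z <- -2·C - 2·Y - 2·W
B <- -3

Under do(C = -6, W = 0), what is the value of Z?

Setting C = -6, W = 0 by intervention discards those variables' equations.
Y = min(C, B) - 4  [with C=-6, B=-3]  = -10
Z = -2·C - 2·Y - 2·W  [with C=-6, Y=-10, W=0]  = 32

32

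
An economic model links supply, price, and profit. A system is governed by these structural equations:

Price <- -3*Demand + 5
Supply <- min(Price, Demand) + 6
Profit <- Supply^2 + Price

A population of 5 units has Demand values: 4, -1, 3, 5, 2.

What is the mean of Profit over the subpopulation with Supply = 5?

Conditioning on Supply=5 selects the 2 unit(s) with Demand ∈ {-1, 2}. Their Profit values: 33, 24. Mean = 28.5.

28.5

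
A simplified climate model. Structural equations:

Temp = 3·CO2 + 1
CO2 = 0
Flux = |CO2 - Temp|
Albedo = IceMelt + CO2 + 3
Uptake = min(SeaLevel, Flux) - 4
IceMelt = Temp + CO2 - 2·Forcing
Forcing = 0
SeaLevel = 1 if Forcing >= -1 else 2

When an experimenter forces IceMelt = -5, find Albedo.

-2

Intervening sets IceMelt = -5 and removes its equation (IceMelt = Temp + CO2 - 2·Forcing).
Albedo = IceMelt + CO2 + 3  [with IceMelt=-5, CO2=0]  = -2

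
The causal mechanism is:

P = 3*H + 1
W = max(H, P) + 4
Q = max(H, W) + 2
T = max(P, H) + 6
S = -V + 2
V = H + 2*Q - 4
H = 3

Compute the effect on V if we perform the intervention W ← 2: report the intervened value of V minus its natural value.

The intervention breaks the incoming arrows to W: W = max(H, P) + 4 no longer applies, and W = 2.
Q = max(H, W) + 2  [with H=3, W=2]  = 5
V = H + 2*Q - 4  [with H=3, Q=5]  = 9
Without intervention: P = 3*H + 1  [with H=3]  = 10; W = max(H, P) + 4  [with H=3, P=10]  = 14; Q = max(H, W) + 2  [with H=3, W=14]  = 16; V = H + 2*Q - 4  [with H=3, Q=16]  = 31.
Change = 9 − 31 = -22.

-22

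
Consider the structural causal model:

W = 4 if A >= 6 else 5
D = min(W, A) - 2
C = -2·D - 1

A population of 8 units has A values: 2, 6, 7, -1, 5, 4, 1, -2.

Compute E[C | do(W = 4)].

-1

The intervention sets W=4 in all 8 units regardless of A. Recomputing C per unit gives -1, -5, -5, 5, -5, -5, 1, 7; average -1.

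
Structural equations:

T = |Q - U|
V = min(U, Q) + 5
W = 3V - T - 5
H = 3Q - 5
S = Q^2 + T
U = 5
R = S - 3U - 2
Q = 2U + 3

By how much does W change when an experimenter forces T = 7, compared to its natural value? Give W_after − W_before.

do(T=7) replaces the equation T = |Q - U| with the constant T = 7.
Q = 2U + 3  [with U=5]  = 13
V = min(U, Q) + 5  [with U=5, Q=13]  = 10
W = 3V - T - 5  [with V=10, T=7]  = 18
Without intervention: Q = 2U + 3  [with U=5]  = 13; T = |Q - U|  [with Q=13, U=5]  = 8; V = min(U, Q) + 5  [with U=5, Q=13]  = 10; W = 3V - T - 5  [with V=10, T=8]  = 17.
Change = 18 − 17 = 1.

1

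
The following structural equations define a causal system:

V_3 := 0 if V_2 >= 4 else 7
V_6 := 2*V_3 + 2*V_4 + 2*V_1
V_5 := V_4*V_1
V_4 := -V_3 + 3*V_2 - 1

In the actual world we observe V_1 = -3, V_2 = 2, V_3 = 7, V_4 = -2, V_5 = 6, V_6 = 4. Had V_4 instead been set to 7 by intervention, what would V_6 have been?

Under do(V_4=7), the mechanism V_4 := -V_3 + 3*V_2 - 1 is discarded; V_4 is fixed at 7.
V_3 = 0 if V_2 >= 4 else 7  [with V_2=2]  = 7
V_6 = 2*V_3 + 2*V_4 + 2*V_1  [with V_3=7, V_4=7, V_1=-3]  = 22

22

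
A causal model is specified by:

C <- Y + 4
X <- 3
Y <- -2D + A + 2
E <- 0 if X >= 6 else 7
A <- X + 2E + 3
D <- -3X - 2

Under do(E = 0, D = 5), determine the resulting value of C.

Setting E = 0, D = 5 by intervention discards those variables' equations.
A = X + 2E + 3  [with X=3, E=0]  = 6
Y = -2D + A + 2  [with D=5, A=6]  = -2
C = Y + 4  [with Y=-2]  = 2

2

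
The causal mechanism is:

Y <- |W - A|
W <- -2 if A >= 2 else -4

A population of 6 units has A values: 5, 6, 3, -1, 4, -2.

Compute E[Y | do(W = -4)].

The intervention sets W=-4 in all 6 units regardless of A. Recomputing Y per unit gives 9, 10, 7, 3, 8, 2; average 6.5.

6.5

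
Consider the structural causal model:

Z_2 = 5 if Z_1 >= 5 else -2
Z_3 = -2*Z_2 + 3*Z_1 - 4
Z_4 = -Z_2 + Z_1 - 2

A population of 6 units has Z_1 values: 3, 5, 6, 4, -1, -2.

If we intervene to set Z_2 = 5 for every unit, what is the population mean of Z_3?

do(Z_2=5) breaks Z_2's dependence on Z_1. With Z_2=5 fixed, Z_3 across the units is -5, 1, 4, -2, -17, -20, mean -6.5.

-6.5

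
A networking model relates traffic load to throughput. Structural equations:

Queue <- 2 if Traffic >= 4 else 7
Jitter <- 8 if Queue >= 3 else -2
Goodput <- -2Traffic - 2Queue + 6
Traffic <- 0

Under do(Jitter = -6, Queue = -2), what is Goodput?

10

The joint intervention fixes Jitter = -6, Queue = -2, removing each variable's own equation.
Goodput = -2Traffic - 2Queue + 6  [with Traffic=0, Queue=-2]  = 10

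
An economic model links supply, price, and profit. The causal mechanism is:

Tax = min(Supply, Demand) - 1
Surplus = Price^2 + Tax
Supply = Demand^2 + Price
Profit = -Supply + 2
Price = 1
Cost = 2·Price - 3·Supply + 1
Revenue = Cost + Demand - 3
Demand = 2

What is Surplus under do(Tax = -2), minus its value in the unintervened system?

-3

Intervening sets Tax = -2 and removes its equation (Tax = min(Supply, Demand) - 1).
Surplus = Price^2 + Tax  [with Price=1, Tax=-2]  = -1
Without intervention: Supply = Demand^2 + Price  [with Demand=2, Price=1]  = 5; Tax = min(Supply, Demand) - 1  [with Supply=5, Demand=2]  = 1; Surplus = Price^2 + Tax  [with Price=1, Tax=1]  = 2.
Change = -1 − 2 = -3.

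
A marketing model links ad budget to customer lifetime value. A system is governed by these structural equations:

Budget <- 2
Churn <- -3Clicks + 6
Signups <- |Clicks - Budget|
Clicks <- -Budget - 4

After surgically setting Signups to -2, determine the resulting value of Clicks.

-6

Under do(Signups=-2), the mechanism Signups <- |Clicks - Budget| is discarded; Signups is fixed at -2.
Since Clicks is not a descendant of the intervened variable, it is unaffected.
Clicks = -Budget - 4  [with Budget=2]  = -6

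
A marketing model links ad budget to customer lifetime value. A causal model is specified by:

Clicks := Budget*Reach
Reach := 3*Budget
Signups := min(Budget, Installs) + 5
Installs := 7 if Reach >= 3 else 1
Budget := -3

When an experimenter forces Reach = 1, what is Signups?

2

do(Reach=1) replaces the equation Reach := 3*Budget with the constant Reach = 1.
Installs = 7 if Reach >= 3 else 1  [with Reach=1]  = 1
Signups = min(Budget, Installs) + 5  [with Budget=-3, Installs=1]  = 2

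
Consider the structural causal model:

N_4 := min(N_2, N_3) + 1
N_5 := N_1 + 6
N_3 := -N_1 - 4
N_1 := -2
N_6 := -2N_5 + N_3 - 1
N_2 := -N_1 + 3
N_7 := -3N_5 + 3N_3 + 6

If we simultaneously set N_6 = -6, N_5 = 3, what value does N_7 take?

-9

Setting N_6 = -6, N_5 = 3 by intervention discards those variables' equations.
N_3 = -N_1 - 4  [with N_1=-2]  = -2
N_7 = -3N_5 + 3N_3 + 6  [with N_5=3, N_3=-2]  = -9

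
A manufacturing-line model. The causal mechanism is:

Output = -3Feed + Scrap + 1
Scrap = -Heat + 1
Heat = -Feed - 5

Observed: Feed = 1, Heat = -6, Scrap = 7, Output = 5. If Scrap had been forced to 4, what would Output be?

2

The intervention breaks the incoming arrows to Scrap: Scrap = -Heat + 1 no longer applies, and Scrap = 4.
Output = -3Feed + Scrap + 1  [with Feed=1, Scrap=4]  = 2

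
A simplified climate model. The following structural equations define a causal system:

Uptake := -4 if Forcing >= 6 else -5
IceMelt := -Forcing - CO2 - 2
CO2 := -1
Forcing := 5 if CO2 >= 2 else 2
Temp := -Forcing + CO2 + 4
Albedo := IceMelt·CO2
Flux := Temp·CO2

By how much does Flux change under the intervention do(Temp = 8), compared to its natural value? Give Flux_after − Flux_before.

-7

The intervention breaks the incoming arrows to Temp: Temp := -Forcing + CO2 + 4 no longer applies, and Temp = 8.
Flux = Temp·CO2  [with Temp=8, CO2=-1]  = -8
Without intervention: Forcing = 5 if CO2 >= 2 else 2  [with CO2=-1]  = 2; Temp = -Forcing + CO2 + 4  [with Forcing=2, CO2=-1]  = 1; Flux = Temp·CO2  [with Temp=1, CO2=-1]  = -1.
Change = -8 − (-1) = -7.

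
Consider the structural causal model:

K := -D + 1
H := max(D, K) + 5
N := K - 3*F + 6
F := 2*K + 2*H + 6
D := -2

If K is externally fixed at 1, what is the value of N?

do(K=1) replaces the equation K := -D + 1 with the constant K = 1.
H = max(D, K) + 5  [with D=-2, K=1]  = 6
F = 2*K + 2*H + 6  [with K=1, H=6]  = 20
N = K - 3*F + 6  [with K=1, F=20]  = -53

-53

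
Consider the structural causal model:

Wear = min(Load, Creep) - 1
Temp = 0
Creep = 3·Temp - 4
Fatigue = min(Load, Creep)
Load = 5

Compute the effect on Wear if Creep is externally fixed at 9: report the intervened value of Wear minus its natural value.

9

The intervention breaks the incoming arrows to Creep: Creep = 3·Temp - 4 no longer applies, and Creep = 9.
Wear = min(Load, Creep) - 1  [with Load=5, Creep=9]  = 4
Without intervention: Creep = 3·Temp - 4  [with Temp=0]  = -4; Wear = min(Load, Creep) - 1  [with Load=5, Creep=-4]  = -5.
Change = 4 − (-5) = 9.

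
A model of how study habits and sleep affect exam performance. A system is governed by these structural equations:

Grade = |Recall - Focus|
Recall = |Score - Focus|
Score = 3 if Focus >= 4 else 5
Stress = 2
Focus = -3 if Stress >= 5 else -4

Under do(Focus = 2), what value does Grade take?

do(Focus=2) replaces the equation Focus = -3 if Stress >= 5 else -4 with the constant Focus = 2.
Score = 3 if Focus >= 4 else 5  [with Focus=2]  = 5
Recall = |Score - Focus|  [with Score=5, Focus=2]  = 3
Grade = |Recall - Focus|  [with Recall=3, Focus=2]  = 1

1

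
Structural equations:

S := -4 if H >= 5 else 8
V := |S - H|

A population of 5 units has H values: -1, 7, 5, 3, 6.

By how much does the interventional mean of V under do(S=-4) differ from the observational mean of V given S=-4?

-2

do(S=-4) breaks S's dependence on H. With S=-4 fixed, V across the units is 3, 11, 9, 7, 10, mean 8.
E[V|S=-4] averages over only the 3 units with S=-4 (H = 7, 5, 6): V = 11, 9, 10, mean 10.
Difference = 8 − 10 = -2.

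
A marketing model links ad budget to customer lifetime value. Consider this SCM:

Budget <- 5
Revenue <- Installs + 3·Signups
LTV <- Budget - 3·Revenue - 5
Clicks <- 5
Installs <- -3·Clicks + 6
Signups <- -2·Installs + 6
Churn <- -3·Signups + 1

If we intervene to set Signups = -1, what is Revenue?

Under do(Signups=-1), the mechanism Signups <- -2·Installs + 6 is discarded; Signups is fixed at -1.
Installs = -3·Clicks + 6  [with Clicks=5]  = -9
Revenue = Installs + 3·Signups  [with Installs=-9, Signups=-1]  = -12

-12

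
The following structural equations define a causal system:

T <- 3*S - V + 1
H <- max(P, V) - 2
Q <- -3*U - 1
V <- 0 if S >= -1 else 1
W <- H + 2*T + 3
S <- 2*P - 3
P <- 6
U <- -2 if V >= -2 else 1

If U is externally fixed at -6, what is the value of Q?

17

do(U=-6) replaces the equation U <- -2 if V >= -2 else 1 with the constant U = -6.
Q = -3*U - 1  [with U=-6]  = 17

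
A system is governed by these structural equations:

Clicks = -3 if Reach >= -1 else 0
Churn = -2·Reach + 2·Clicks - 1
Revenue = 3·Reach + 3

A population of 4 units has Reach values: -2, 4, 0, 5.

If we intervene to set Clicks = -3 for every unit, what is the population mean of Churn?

Under do(Clicks=-3), Clicks's equation is replaced by Clicks=-3 for every unit. Per-unit Churn: -3, -15, -7, -17. Mean = -10.5.

-10.5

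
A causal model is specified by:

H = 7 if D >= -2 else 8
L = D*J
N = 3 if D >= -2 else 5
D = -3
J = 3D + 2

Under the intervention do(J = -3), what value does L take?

9

Under do(J=-3), the mechanism J = 3D + 2 is discarded; J is fixed at -3.
L = D*J  [with D=-3, J=-3]  = 9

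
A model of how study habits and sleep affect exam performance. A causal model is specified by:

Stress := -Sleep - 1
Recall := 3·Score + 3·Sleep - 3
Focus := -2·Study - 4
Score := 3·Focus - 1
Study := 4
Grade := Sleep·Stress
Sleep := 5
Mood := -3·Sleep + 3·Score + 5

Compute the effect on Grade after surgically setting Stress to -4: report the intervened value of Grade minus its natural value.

The intervention breaks the incoming arrows to Stress: Stress := -Sleep - 1 no longer applies, and Stress = -4.
Grade = Sleep·Stress  [with Sleep=5, Stress=-4]  = -20
Without intervention: Stress = -Sleep - 1  [with Sleep=5]  = -6; Grade = Sleep·Stress  [with Sleep=5, Stress=-6]  = -30.
Change = -20 − (-30) = 10.

10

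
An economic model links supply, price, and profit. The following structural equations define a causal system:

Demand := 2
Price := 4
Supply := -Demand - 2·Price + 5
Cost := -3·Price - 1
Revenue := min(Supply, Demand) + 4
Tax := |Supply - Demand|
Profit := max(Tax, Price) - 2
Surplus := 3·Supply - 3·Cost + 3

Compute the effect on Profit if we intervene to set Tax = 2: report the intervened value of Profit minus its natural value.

Intervening sets Tax = 2 and removes its equation (Tax := |Supply - Demand|).
Profit = max(Tax, Price) - 2  [with Tax=2, Price=4]  = 2
Without intervention: Supply = -Demand - 2·Price + 5  [with Demand=2, Price=4]  = -5; Tax = |Supply - Demand|  [with Supply=-5, Demand=2]  = 7; Profit = max(Tax, Price) - 2  [with Tax=7, Price=4]  = 5.
Change = 2 − 5 = -3.

-3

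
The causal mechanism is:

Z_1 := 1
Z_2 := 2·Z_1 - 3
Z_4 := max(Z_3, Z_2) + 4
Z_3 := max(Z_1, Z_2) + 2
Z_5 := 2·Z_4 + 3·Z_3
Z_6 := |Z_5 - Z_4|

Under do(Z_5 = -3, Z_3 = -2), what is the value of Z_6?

The joint intervention fixes Z_5 = -3, Z_3 = -2, removing each variable's own equation.
Z_2 = 2·Z_1 - 3  [with Z_1=1]  = -1
Z_4 = max(Z_3, Z_2) + 4  [with Z_3=-2, Z_2=-1]  = 3
Z_6 = |Z_5 - Z_4|  [with Z_5=-3, Z_4=3]  = 6

6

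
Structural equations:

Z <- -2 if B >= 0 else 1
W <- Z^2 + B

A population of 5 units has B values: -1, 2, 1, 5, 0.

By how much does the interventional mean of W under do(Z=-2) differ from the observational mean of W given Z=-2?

-0.6

Under do(Z=-2), Z's equation is replaced by Z=-2 for every unit. Per-unit W: 3, 6, 5, 9, 4. Mean = 5.4.
E[W|Z=-2] averages over only the 4 units with Z=-2 (B = 2, 1, 5, 0): W = 6, 5, 9, 4, mean 6.
Difference = 5.4 − 6 = -0.6.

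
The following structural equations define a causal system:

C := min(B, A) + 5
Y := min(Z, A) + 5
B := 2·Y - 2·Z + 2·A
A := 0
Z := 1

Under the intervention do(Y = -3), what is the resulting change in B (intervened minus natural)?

The intervention breaks the incoming arrows to Y: Y := min(Z, A) + 5 no longer applies, and Y = -3.
B = 2·Y - 2·Z + 2·A  [with Y=-3, Z=1, A=0]  = -8
Without intervention: Y = min(Z, A) + 5  [with Z=1, A=0]  = 5; B = 2·Y - 2·Z + 2·A  [with Y=5, Z=1, A=0]  = 8.
Change = -8 − 8 = -16.

-16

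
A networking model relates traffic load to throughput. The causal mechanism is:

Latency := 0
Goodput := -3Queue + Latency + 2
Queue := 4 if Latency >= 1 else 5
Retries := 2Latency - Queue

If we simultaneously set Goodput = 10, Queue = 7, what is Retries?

Setting Goodput = 10, Queue = 7 by intervention discards those variables' equations.
Retries = 2Latency - Queue  [with Latency=0, Queue=7]  = -7

-7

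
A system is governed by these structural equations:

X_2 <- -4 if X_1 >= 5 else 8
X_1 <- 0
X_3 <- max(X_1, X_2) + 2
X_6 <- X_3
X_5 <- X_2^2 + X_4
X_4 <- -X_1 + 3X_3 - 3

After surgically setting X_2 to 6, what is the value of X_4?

21

Under do(X_2=6), the mechanism X_2 <- -4 if X_1 >= 5 else 8 is discarded; X_2 is fixed at 6.
X_3 = max(X_1, X_2) + 2  [with X_1=0, X_2=6]  = 8
X_4 = -X_1 + 3X_3 - 3  [with X_1=0, X_3=8]  = 21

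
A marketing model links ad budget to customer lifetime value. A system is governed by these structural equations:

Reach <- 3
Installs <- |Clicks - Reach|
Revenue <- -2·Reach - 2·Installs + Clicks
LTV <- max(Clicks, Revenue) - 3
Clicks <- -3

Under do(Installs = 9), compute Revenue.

The intervention breaks the incoming arrows to Installs: Installs <- |Clicks - Reach| no longer applies, and Installs = 9.
Revenue = -2·Reach - 2·Installs + Clicks  [with Reach=3, Installs=9, Clicks=-3]  = -27

-27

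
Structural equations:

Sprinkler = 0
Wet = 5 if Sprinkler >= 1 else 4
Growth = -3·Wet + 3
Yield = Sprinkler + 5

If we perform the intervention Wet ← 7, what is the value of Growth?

-18

The intervention breaks the incoming arrows to Wet: Wet = 5 if Sprinkler >= 1 else 4 no longer applies, and Wet = 7.
Growth = -3·Wet + 3  [with Wet=7]  = -18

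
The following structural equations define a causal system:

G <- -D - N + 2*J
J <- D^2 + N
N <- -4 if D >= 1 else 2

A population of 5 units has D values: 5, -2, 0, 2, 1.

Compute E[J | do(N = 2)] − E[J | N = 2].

Every unit gets N=2 under the intervention. J values become 27, 6, 2, 6, 3; E[J|do(N=2)] = 8.8.
Conditioning on N=2 selects the 2 unit(s) with D ∈ {-2, 0}. Their J values: 6, 2. Mean = 4.
Difference = 8.8 − 4 = 4.8.

4.8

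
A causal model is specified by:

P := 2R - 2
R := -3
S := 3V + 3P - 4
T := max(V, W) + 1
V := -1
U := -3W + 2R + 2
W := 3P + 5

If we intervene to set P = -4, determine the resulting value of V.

Under do(P=-4), the mechanism P := 2R - 2 is discarded; P is fixed at -4.
Since V is not a descendant of the intervened variable, it is unaffected.

-1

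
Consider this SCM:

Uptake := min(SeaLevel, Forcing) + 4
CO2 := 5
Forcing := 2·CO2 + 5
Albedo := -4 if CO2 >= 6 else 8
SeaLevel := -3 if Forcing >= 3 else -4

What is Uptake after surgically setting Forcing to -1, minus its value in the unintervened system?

-1

do(Forcing=-1) replaces the equation Forcing := 2·CO2 + 5 with the constant Forcing = -1.
SeaLevel = -3 if Forcing >= 3 else -4  [with Forcing=-1]  = -4
Uptake = min(SeaLevel, Forcing) + 4  [with SeaLevel=-4, Forcing=-1]  = 0
Without intervention: Forcing = 2·CO2 + 5  [with CO2=5]  = 15; SeaLevel = -3 if Forcing >= 3 else -4  [with Forcing=15]  = -3; Uptake = min(SeaLevel, Forcing) + 4  [with SeaLevel=-3, Forcing=15]  = 1.
Change = 0 − 1 = -1.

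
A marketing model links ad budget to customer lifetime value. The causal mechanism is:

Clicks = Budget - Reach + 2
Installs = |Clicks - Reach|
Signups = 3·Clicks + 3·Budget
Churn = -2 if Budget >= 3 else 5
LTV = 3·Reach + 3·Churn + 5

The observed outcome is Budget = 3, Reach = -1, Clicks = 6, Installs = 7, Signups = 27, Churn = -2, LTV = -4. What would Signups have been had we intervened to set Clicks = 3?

18

do(Clicks=3) replaces the equation Clicks = Budget - Reach + 2 with the constant Clicks = 3.
Signups = 3·Clicks + 3·Budget  [with Clicks=3, Budget=3]  = 18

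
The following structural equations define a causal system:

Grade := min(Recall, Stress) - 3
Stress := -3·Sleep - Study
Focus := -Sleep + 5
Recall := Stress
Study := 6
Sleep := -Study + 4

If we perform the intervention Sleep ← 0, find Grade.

Under do(Sleep=0), the mechanism Sleep := -Study + 4 is discarded; Sleep is fixed at 0.
Stress = -3·Sleep - Study  [with Sleep=0, Study=6]  = -6
Recall = Stress  [with Stress=-6]  = -6
Grade = min(Recall, Stress) - 3  [with Recall=-6, Stress=-6]  = -9

-9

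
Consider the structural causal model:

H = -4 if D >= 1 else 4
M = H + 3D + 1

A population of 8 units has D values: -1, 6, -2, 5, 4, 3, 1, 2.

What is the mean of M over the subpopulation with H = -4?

Observing H=-4 restricts to units where H's equation naturally yields -4: D ∈ {6, 5, 4, 3, 1, 2}. In that subpopulation M = 15, 12, 9, 6, 0, 3, mean 7.5.

7.5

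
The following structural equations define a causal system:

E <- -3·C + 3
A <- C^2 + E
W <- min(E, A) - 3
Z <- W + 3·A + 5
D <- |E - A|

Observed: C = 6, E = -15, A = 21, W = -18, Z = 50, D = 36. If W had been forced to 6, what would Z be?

74

Intervening sets W = 6 and removes its equation (W <- min(E, A) - 3).
E = -3·C + 3  [with C=6]  = -15
A = C^2 + E  [with C=6, E=-15]  = 21
Z = W + 3·A + 5  [with W=6, A=21]  = 74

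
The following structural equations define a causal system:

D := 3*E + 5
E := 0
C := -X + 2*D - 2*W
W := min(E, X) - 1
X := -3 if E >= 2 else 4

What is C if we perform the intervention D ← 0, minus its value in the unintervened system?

-10

do(D=0) replaces the equation D := 3*E + 5 with the constant D = 0.
X = -3 if E >= 2 else 4  [with E=0]  = 4
W = min(E, X) - 1  [with E=0, X=4]  = -1
C = -X + 2*D - 2*W  [with X=4, D=0, W=-1]  = -2
Without intervention: X = -3 if E >= 2 else 4  [with E=0]  = 4; D = 3*E + 5  [with E=0]  = 5; W = min(E, X) - 1  [with E=0, X=4]  = -1; C = -X + 2*D - 2*W  [with X=4, D=5, W=-1]  = 8.
Change = -2 − 8 = -10.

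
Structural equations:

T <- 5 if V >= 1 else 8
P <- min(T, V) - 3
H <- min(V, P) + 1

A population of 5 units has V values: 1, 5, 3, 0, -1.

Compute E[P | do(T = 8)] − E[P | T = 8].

2.1

do(T=8) breaks T's dependence on V. With T=8 fixed, P across the units is -2, 2, 0, -3, -4, mean -1.4.
Conditioning on T=8 selects the 2 unit(s) with V ∈ {0, -1}. Their P values: -3, -4. Mean = -3.5.
Difference = -1.4 − (-3.5) = 2.1.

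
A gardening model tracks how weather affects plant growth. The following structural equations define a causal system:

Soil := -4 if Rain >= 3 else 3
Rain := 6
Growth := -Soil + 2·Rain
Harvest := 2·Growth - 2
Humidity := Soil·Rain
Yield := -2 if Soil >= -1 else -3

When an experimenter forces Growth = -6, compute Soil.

-4

Under do(Growth=-6), the mechanism Growth := -Soil + 2·Rain is discarded; Growth is fixed at -6.
Since Soil is not a descendant of the intervened variable, it is unaffected.
Soil = -4 if Rain >= 3 else 3  [with Rain=6]  = -4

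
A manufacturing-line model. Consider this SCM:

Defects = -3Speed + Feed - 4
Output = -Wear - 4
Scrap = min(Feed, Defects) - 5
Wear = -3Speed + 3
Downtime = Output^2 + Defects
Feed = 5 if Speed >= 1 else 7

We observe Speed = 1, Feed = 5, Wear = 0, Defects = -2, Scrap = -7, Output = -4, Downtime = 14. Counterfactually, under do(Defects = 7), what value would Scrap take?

0

Intervening sets Defects = 7 and removes its equation (Defects = -3Speed + Feed - 4).
Feed = 5 if Speed >= 1 else 7  [with Speed=1]  = 5
Scrap = min(Feed, Defects) - 5  [with Feed=5, Defects=7]  = 0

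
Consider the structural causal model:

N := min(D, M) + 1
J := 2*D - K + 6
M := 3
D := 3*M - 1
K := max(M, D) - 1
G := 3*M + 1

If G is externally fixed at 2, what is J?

15

The intervention breaks the incoming arrows to G: G := 3*M + 1 no longer applies, and G = 2.
No directed path runs from G to J, so J keeps its natural value.
D = 3*M - 1  [with M=3]  = 8
K = max(M, D) - 1  [with M=3, D=8]  = 7
J = 2*D - K + 6  [with D=8, K=7]  = 15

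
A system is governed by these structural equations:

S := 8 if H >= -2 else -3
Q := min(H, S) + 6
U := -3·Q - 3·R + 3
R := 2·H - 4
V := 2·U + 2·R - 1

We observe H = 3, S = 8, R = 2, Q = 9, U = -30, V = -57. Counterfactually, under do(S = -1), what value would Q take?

Under do(S=-1), the mechanism S := 8 if H >= -2 else -3 is discarded; S is fixed at -1.
Q = min(H, S) + 6  [with H=3, S=-1]  = 5

5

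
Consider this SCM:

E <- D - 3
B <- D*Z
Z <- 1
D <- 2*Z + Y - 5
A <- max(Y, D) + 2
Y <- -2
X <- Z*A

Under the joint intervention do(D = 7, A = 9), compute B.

7

The joint intervention fixes D = 7, A = 9, removing each variable's own equation.
B = D*Z  [with D=7, Z=1]  = 7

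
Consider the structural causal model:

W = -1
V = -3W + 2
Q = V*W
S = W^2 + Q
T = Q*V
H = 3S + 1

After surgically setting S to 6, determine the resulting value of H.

19

Under do(S=6), the mechanism S = W^2 + Q is discarded; S is fixed at 6.
H = 3S + 1  [with S=6]  = 19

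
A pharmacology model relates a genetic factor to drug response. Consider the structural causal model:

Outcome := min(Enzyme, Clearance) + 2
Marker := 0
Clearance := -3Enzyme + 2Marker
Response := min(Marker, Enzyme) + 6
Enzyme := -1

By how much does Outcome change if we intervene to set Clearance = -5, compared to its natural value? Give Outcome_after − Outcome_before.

-4

Intervening sets Clearance = -5 and removes its equation (Clearance := -3Enzyme + 2Marker).
Outcome = min(Enzyme, Clearance) + 2  [with Enzyme=-1, Clearance=-5]  = -3
Without intervention: Clearance = -3Enzyme + 2Marker  [with Enzyme=-1, Marker=0]  = 3; Outcome = min(Enzyme, Clearance) + 2  [with Enzyme=-1, Clearance=3]  = 1.
Change = -3 − 1 = -4.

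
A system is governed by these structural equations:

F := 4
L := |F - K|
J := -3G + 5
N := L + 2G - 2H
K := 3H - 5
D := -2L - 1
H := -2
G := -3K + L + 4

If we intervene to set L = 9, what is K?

-11

Under do(L=9), the mechanism L := |F - K| is discarded; L is fixed at 9.
Since K is not a descendant of the intervened variable, it is unaffected.
K = 3H - 5  [with H=-2]  = -11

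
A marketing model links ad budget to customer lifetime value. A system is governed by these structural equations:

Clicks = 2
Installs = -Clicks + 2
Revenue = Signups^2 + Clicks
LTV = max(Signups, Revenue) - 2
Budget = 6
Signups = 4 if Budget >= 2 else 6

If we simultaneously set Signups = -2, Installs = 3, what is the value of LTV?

The joint intervention fixes Signups = -2, Installs = 3, removing each variable's own equation.
Revenue = Signups^2 + Clicks  [with Signups=-2, Clicks=2]  = 6
LTV = max(Signups, Revenue) - 2  [with Signups=-2, Revenue=6]  = 4

4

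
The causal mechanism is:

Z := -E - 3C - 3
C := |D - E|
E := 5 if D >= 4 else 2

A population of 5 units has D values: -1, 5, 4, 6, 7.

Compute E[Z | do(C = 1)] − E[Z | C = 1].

0.6

The intervention sets C=1 in all 5 units regardless of D. Recomputing Z per unit gives -8, -11, -11, -11, -11; average -10.4.
E[Z|C=1] averages over only the 2 units with C=1 (D = 4, 6): Z = -11, -11, mean -11.
Difference = -10.4 − (-11) = 0.6.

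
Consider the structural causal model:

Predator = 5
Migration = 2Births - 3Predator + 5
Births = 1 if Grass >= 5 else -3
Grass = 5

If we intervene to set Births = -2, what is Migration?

The intervention breaks the incoming arrows to Births: Births = 1 if Grass >= 5 else -3 no longer applies, and Births = -2.
Migration = 2Births - 3Predator + 5  [with Births=-2, Predator=5]  = -14

-14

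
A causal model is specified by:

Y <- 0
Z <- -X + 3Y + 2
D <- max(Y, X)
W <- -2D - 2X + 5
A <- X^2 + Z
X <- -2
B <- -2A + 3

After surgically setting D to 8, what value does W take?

The intervention breaks the incoming arrows to D: D <- max(Y, X) no longer applies, and D = 8.
W = -2D - 2X + 5  [with D=8, X=-2]  = -7

-7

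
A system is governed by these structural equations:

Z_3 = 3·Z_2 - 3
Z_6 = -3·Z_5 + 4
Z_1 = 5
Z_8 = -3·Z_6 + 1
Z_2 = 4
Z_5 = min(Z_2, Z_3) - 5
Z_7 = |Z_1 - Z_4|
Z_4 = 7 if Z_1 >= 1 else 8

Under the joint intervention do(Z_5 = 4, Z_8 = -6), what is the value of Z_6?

The joint intervention fixes Z_5 = 4, Z_8 = -6, removing each variable's own equation.
Z_6 = -3·Z_5 + 4  [with Z_5=4]  = -8

-8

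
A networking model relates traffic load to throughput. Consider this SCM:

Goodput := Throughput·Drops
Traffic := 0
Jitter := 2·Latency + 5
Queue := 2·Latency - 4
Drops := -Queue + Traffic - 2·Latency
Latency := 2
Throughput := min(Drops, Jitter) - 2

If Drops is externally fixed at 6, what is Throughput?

4

Under do(Drops=6), the mechanism Drops := -Queue + Traffic - 2·Latency is discarded; Drops is fixed at 6.
Jitter = 2·Latency + 5  [with Latency=2]  = 9
Throughput = min(Drops, Jitter) - 2  [with Drops=6, Jitter=9]  = 4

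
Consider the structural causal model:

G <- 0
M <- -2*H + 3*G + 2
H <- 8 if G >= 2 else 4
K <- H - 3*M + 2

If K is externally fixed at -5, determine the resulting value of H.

The intervention breaks the incoming arrows to K: K <- H - 3*M + 2 no longer applies, and K = -5.
Since H is not a descendant of the intervened variable, it is unaffected.
H = 8 if G >= 2 else 4  [with G=0]  = 4

4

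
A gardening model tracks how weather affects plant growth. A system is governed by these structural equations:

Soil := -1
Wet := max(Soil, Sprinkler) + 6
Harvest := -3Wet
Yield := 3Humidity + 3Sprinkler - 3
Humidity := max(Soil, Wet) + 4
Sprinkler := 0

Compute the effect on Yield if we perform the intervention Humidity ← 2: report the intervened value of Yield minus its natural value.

-24

Intervening sets Humidity = 2 and removes its equation (Humidity := max(Soil, Wet) + 4).
Yield = 3Humidity + 3Sprinkler - 3  [with Humidity=2, Sprinkler=0]  = 3
Without intervention: Wet = max(Soil, Sprinkler) + 6  [with Soil=-1, Sprinkler=0]  = 6; Humidity = max(Soil, Wet) + 4  [with Soil=-1, Wet=6]  = 10; Yield = 3Humidity + 3Sprinkler - 3  [with Humidity=10, Sprinkler=0]  = 27.
Change = 3 − 27 = -24.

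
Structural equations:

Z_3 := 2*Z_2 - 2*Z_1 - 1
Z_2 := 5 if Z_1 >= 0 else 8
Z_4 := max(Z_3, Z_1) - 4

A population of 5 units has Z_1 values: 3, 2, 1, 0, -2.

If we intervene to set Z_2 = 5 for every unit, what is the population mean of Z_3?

7.4

Every unit gets Z_2=5 under the intervention. Z_3 values become 3, 5, 7, 9, 13; E[Z_3|do(Z_2=5)] = 7.4.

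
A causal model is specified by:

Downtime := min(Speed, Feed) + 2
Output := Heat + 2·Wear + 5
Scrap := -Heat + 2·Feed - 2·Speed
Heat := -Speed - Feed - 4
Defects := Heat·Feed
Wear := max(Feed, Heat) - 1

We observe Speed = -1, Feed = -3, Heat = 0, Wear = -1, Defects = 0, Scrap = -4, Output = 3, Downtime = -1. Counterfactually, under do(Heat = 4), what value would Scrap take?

The intervention breaks the incoming arrows to Heat: Heat := -Speed - Feed - 4 no longer applies, and Heat = 4.
Scrap = -Heat + 2·Feed - 2·Speed  [with Heat=4, Feed=-3, Speed=-1]  = -8

-8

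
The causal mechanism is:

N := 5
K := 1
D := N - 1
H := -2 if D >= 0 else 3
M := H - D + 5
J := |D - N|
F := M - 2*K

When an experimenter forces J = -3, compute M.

do(J=-3) replaces the equation J := |D - N| with the constant J = -3.
Since M is not a descendant of the intervened variable, it is unaffected.
D = N - 1  [with N=5]  = 4
H = -2 if D >= 0 else 3  [with D=4]  = -2
M = H - D + 5  [with H=-2, D=4]  = -1

-1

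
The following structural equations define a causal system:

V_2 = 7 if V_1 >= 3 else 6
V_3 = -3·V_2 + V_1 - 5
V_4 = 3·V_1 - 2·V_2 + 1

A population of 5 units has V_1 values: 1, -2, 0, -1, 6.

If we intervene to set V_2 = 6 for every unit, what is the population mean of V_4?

The intervention sets V_2=6 in all 5 units regardless of V_1. Recomputing V_4 per unit gives -8, -17, -11, -14, 7; average -8.6.

-8.6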